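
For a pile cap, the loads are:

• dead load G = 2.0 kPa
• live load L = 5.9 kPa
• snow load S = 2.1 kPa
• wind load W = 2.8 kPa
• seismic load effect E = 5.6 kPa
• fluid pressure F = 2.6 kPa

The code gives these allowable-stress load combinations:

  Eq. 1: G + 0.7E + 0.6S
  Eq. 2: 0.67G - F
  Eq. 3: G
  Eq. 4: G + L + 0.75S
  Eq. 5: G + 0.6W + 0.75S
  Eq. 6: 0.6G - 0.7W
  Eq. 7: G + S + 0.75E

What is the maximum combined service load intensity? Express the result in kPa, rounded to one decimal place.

9.5 kPa

Eq. 1: 1.0(2.0) + 0.7(5.6) + 0.6(2.1) = 2.0 + 3.9 + 1.3 = 7.2
Eq. 2: 0.67(2.0) - 1.0(2.6) = 1.3 - 2.6 = -1.3
Eq. 3: 1.0(2.0) = 2.0
Eq. 4: 1.0(2.0) + 1.0(5.9) + 0.75(2.1) = 2.0 + 5.9 + 1.6 = 9.5
Eq. 5: 1.0(2.0) + 0.6(2.8) + 0.75(2.1) = 2.0 + 1.7 + 1.6 = 5.3
Eq. 6: 0.6(2.0) - 0.7(2.8) = 1.2 - 2.0 = -0.8
Eq. 7: 1.0(2.0) + 1.0(2.1) + 0.75(5.6) = 2.0 + 2.1 + 4.2 = 8.3
The controlling combination is 4, giving 9.5 kPa.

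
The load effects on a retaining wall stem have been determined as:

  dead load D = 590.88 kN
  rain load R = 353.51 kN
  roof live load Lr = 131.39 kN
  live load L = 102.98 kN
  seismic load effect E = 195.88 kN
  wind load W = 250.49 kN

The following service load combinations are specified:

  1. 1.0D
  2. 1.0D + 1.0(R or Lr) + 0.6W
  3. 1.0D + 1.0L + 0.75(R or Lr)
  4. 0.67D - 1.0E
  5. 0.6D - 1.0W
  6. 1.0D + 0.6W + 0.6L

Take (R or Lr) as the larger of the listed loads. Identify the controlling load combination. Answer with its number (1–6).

(R or Lr) → R = 353.51 kN.
1. 1.0(590.88) = 590.88
2. 1.0(590.88) + 1.0(353.51) + 0.6(250.49) = 590.88 + 353.51 + 150.29 = 1094.68
3. 1.0(590.88) + 1.0(102.98) + 0.75(353.51) = 590.88 + 102.98 + 265.13 = 958.99
4. 0.67(590.88) - 1.0(195.88) = 395.89 - 195.88 = 200.01
5. 0.6(590.88) - 1.0(250.49) = 354.53 - 250.49 = 104.04
6. 1.0(590.88) + 0.6(250.49) + 0.6(102.98) = 590.88 + 150.29 + 61.79 = 802.96
The largest value is 1094.68 kN from combination 2.

Combination 2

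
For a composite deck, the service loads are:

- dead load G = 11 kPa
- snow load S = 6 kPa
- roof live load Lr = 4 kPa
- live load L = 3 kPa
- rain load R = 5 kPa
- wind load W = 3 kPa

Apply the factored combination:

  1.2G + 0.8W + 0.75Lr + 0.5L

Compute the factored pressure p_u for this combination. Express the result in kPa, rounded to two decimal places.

20.10 kPa

1.2(11) + 0.8(3) + 0.75(4) + 0.5(3) = 13.20 + 2.40 + 3.00 + 1.50 = 20.10
p_u = 20.10 kPa.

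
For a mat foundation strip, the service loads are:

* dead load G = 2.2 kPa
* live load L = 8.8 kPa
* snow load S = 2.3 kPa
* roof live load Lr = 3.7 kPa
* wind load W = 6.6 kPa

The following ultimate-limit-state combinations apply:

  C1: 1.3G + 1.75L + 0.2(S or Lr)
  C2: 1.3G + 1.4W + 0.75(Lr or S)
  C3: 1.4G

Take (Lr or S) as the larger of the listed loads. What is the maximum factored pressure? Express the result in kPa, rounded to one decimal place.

19.0 kPa

(S or Lr) → Lr = 3.7 kPa; (Lr or S) → Lr = 3.7 kPa.
C1: 1.3(2.2) + 1.75(8.8) + 0.2(3.7) = 19.0
C2: 1.3(2.2) + 1.4(6.6) + 0.75(3.7) = 14.9
C3: 1.4(2.2) = 3.1
Maximum is from combination 1.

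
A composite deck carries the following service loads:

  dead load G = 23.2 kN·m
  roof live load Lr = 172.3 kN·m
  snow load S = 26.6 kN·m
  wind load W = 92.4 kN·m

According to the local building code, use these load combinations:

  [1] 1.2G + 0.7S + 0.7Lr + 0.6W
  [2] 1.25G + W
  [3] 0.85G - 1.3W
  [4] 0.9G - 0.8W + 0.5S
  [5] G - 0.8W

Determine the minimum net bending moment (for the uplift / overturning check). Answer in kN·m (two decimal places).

[1] 1.2(23.2) + 0.7(26.6) + 0.7(172.3) + 0.6(92.4) = 222.51
[2] 1.25(23.2) + 1.0(92.4) = 121.40
[3] 0.85(23.2) - 1.3(92.4) = -100.40
[4] 0.9(23.2) - 0.8(92.4) + 0.5(26.6) = -39.74
[5] 1.0(23.2) - 0.8(92.4) = -50.72
Combination 3 gives the minimum: -100.40 kN·m.

-100.40 kN·m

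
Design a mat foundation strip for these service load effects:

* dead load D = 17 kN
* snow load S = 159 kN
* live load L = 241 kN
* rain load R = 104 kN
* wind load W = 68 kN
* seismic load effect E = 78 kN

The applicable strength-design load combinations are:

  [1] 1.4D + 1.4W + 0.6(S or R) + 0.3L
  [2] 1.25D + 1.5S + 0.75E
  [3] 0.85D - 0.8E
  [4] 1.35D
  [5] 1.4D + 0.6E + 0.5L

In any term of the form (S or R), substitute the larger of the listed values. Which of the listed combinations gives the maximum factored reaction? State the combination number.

(S or R) → S = 159 kN.
[1] 1.4(17) + 1.4(68) + 0.6(159) + 0.3(241) = 23.80 + 95.20 + 95.40 + 72.30 = 286.70
[2] 1.25(17) + 1.5(159) + 0.75(78) = 21.25 + 238.50 + 58.50 = 318.25
[3] 0.85(17) - 0.8(78) = 14.45 - 62.40 = -47.95
[4] 1.35(17) = 22.95
[5] 1.4(17) + 0.6(78) + 0.5(241) = 23.80 + 46.80 + 120.50 = 191.10
The largest value is 318.25 kN from combination 2.

Combination 2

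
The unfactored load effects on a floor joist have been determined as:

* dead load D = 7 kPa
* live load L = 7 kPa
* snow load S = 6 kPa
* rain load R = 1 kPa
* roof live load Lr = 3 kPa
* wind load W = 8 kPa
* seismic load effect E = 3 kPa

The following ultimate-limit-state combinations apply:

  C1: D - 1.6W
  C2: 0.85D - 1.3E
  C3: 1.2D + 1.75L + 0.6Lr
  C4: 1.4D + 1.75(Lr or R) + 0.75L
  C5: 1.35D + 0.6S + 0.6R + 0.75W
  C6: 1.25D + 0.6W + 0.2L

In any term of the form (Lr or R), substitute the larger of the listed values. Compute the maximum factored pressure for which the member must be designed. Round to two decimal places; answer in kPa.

(Lr or R) → Lr = 3 kPa.
C1: 1.0(7) - 1.6(8) = 7.00 - 12.80 = -5.80
C2: 0.85(7) - 1.3(3) = 5.95 - 3.90 = 2.05
C3: 1.2(7) + 1.75(7) + 0.6(3) = 8.40 + 12.25 + 1.80 = 22.45
C4: 1.4(7) + 1.75(3) + 0.75(7) = 9.80 + 5.25 + 5.25 = 20.30
C5: 1.35(7) + 0.6(6) + 0.6(1) + 0.75(8) = 9.45 + 3.60 + 0.60 + 6.00 = 19.65
C6: 1.25(7) + 0.6(8) + 0.2(7) = 8.75 + 4.80 + 1.40 = 14.95
Combination 3 governs: p_u = 22.45 kPa.

22.45 kPa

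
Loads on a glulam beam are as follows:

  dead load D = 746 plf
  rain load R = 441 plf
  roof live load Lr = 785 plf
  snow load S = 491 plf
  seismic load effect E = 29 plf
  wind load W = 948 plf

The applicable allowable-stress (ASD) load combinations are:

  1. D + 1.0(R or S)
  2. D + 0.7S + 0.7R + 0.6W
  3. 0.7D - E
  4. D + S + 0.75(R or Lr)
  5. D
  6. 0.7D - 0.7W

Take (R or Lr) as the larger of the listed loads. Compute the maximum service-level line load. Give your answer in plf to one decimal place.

1967.2 plf

(R or S) → S = 491 plf; (R or Lr) → Lr = 785 plf.
1. 1.0(746) + 1.0(491) = 746.0 + 491.0 = 1237.0
2. 1.0(746) + 0.7(491) + 0.7(441) + 0.6(948) = 746.0 + 343.7 + 308.7 + 568.8 = 1967.2
3. 0.7(746) - 1.0(29) = 522.2 - 29.0 = 493.2
4. 1.0(746) + 1.0(491) + 0.75(785) = 746.0 + 491.0 + 588.8 = 1825.8
5. 1.0(746) = 746.0
6. 0.7(746) - 0.7(948) = 522.2 - 663.6 = -141.4
Maximum is from combination 2.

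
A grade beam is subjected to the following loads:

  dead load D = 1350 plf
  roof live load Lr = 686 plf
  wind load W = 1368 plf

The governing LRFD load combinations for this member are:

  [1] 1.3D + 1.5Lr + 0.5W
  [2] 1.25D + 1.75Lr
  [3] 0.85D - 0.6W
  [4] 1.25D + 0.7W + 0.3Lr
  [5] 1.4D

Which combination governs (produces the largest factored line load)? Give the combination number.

[1] 1.3(1350) + 1.5(686) + 0.5(1368) = 3468.0
[2] 1.25(1350) + 1.75(686) = 2888.0
[3] 0.85(1350) - 0.6(1368) = 326.7
[4] 1.25(1350) + 0.7(1368) + 0.3(686) = 2850.9
[5] 1.4(1350) = 1890.0
The largest value is 3468.0 plf from combination 1.

Combination 1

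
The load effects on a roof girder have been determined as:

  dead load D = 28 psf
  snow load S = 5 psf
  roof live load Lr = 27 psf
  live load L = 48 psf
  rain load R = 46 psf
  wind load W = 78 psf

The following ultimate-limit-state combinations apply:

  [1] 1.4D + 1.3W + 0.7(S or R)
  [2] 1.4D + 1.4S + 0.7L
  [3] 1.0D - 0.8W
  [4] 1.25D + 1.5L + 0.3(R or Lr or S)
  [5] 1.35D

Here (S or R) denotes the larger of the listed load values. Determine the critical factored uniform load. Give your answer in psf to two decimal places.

(S or R) → R = 46 psf; (R or Lr or S) → R = 46 psf.
[1] 1.4(28) + 1.3(78) + 0.7(46) = 39.20 + 101.40 + 32.20 = 172.80
[2] 1.4(28) + 1.4(5) + 0.7(48) = 39.20 + 7.00 + 33.60 = 79.80
[3] 1.0(28) - 0.8(78) = 28.00 - 62.40 = -34.40
[4] 1.25(28) + 1.5(48) + 0.3(46) = 35.00 + 72.00 + 13.80 = 120.80
[5] 1.35(28) = 37.80
Maximum is from combination 1.

172.80 psf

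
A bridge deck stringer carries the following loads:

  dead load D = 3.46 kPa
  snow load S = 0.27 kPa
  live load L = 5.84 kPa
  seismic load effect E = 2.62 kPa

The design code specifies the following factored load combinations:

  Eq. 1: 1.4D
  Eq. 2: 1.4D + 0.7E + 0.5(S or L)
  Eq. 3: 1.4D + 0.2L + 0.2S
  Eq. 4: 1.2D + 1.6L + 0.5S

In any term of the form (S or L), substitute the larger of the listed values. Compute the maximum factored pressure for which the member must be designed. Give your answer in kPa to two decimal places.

13.63 kPa

(S or L) → L = 5.84 kPa.
Eq. 1: 1.4(3.46) = 4.84
Eq. 2: 1.4(3.46) + 0.7(2.62) + 0.5(5.84) = 9.60
Eq. 3: 1.4(3.46) + 0.2(5.84) + 0.2(0.27) = 6.07
Eq. 4: 1.2(3.46) + 1.6(5.84) + 0.5(0.27) = 4.15 + 9.34 + 0.14 = 13.63
Maximum is from combination 4.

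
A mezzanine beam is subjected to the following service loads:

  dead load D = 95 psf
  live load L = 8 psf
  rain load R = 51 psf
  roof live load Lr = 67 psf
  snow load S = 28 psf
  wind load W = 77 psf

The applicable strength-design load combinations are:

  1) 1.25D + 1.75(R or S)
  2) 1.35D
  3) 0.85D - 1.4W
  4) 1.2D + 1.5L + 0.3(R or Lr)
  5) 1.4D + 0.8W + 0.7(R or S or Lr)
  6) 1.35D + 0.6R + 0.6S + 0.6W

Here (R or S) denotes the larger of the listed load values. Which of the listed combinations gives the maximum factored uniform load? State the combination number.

Combination 5

(R or S) → R = 51 psf; (R or Lr) → Lr = 67 psf; (R or S or Lr) → Lr = 67 psf.
1) 1.25(95) + 1.75(51) = 118.75 + 89.25 = 208.00
2) 1.35(95) = 128.25
3) 0.85(95) - 1.4(77) = 80.75 - 107.80 = -27.05
4) 1.2(95) + 1.5(8) + 0.3(67) = 114.00 + 12.00 + 20.10 = 146.10
5) 1.4(95) + 0.8(77) + 0.7(67) = 133.00 + 61.60 + 46.90 = 241.50
6) 1.35(95) + 0.6(51) + 0.6(28) + 0.6(77) = 128.25 + 30.60 + 16.80 + 46.20 = 221.85
The largest value is 241.50 psf from combination 5.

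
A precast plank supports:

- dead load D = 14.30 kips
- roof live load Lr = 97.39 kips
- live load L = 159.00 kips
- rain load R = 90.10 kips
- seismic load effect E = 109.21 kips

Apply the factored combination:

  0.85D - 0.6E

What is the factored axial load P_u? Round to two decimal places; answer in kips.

0.85(14.30) - 0.6(109.21) = -53.37
P_u = -53.37 kips.

-53.37 kips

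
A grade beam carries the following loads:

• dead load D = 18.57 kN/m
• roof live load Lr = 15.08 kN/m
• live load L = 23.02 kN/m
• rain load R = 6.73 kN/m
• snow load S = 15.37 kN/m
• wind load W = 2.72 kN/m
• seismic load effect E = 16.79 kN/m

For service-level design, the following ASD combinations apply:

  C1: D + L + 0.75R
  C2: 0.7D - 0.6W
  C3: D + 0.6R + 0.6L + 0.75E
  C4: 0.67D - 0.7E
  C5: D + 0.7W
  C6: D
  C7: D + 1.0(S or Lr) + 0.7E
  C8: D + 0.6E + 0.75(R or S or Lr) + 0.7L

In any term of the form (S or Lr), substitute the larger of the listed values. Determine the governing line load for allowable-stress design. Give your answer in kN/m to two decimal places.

(S or Lr) → S = 15.37 kN/m; (R or S or Lr) → S = 15.37 kN/m.
C1: 1.0(18.57) + 1.0(23.02) + 0.75(6.73) = 18.57 + 23.02 + 5.05 = 46.64
C2: 0.7(18.57) - 0.6(2.72) = 13.00 - 1.63 = 11.37
C3: 1.0(18.57) + 0.6(6.73) + 0.6(23.02) + 0.75(16.79) = 18.57 + 4.04 + 13.81 + 12.59 = 49.01
C4: 0.67(18.57) - 0.7(16.79) = 12.44 - 11.75 = 0.69
C5: 1.0(18.57) + 0.7(2.72) = 18.57 + 1.90 = 20.47
C6: 1.0(18.57) = 18.57
C7: 1.0(18.57) + 1.0(15.37) + 0.7(16.79) = 18.57 + 15.37 + 11.75 = 45.69
C8: 1.0(18.57) + 0.6(16.79) + 0.75(15.37) + 0.7(23.02) = 56.29
The controlling combination is 8, giving 56.29 kN/m.

56.29 kN/m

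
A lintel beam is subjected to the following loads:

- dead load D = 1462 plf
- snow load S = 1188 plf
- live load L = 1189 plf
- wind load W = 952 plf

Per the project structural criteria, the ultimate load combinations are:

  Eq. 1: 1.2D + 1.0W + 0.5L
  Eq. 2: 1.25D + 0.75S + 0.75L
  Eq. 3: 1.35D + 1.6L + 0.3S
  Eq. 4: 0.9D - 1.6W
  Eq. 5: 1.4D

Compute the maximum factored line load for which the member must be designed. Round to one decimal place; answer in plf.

4232.5 plf

Eq. 1: 1.2(1462) + 1.0(952) + 0.5(1189) = 3300.9
Eq. 2: 1.25(1462) + 0.75(1188) + 0.75(1189) = 3610.3
Eq. 3: 1.35(1462) + 1.6(1189) + 0.3(1188) = 4232.5
Eq. 4: 0.9(1462) - 1.6(952) = -207.4
Eq. 5: 1.4(1462) = 2046.8
The controlling combination is 3, giving 4232.5 plf.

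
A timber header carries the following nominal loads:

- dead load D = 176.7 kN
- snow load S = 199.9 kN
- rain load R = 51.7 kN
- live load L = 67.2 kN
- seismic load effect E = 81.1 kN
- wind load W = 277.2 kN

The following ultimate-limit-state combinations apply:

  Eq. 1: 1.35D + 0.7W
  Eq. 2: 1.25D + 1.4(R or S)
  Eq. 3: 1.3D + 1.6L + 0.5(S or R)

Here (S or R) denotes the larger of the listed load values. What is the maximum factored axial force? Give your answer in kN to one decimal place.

(R or S) → S = 199.9 kN; (S or R) → S = 199.9 kN.
Eq. 1: 1.35(176.7) + 0.7(277.2) = 432.6
Eq. 2: 1.25(176.7) + 1.4(199.9) = 500.7
Eq. 3: 1.3(176.7) + 1.6(67.2) + 0.5(199.9) = 437.2
Maximum is from combination 2.

500.7 kN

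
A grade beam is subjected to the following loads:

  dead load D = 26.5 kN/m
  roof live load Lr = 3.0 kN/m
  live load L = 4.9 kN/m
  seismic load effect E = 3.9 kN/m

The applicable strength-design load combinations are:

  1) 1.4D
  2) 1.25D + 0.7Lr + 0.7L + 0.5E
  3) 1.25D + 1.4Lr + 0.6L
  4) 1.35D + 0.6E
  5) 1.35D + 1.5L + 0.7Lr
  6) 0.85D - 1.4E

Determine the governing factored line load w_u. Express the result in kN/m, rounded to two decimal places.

1) 1.4(26.5) = 37.10
2) 1.25(26.5) + 0.7(3.0) + 0.7(4.9) + 0.5(3.9) = 40.61
3) 1.25(26.5) + 1.4(3.0) + 0.6(4.9) = 40.27
4) 1.35(26.5) + 0.6(3.9) = 38.12
5) 1.35(26.5) + 1.5(4.9) + 0.7(3.0) = 45.23
6) 0.85(26.5) - 1.4(3.9) = 17.07
The controlling combination is 5, giving 45.23 kN/m.

45.23 kN/m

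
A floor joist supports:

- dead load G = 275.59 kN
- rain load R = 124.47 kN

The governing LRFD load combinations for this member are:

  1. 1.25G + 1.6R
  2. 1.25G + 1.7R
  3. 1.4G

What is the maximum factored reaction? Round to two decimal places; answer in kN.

556.09 kN

1. 1.25(275.59) + 1.6(124.47) = 344.49 + 199.15 = 543.64
2. 1.25(275.59) + 1.7(124.47) = 344.49 + 211.60 = 556.09
3. 1.4(275.59) = 385.83
Maximum is from combination 2.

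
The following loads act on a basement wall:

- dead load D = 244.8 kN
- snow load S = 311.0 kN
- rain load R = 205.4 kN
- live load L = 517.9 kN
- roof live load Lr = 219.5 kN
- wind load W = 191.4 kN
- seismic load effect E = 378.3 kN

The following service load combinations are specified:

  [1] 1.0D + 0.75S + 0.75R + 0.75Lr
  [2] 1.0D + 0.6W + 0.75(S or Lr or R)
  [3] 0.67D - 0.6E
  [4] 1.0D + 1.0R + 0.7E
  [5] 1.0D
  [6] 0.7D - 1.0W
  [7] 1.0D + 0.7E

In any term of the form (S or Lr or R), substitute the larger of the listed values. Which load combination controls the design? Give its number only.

Combination 1

(S or Lr or R) → S = 311.0 kN.
[1] 1.0(244.8) + 0.75(311.0) + 0.75(205.4) + 0.75(219.5) = 796.7
[2] 1.0(244.8) + 0.6(191.4) + 0.75(311.0) = 592.9
[3] 0.67(244.8) - 0.6(378.3) = -63.0
[4] 1.0(244.8) + 1.0(205.4) + 0.7(378.3) = 715.0
[5] 1.0(244.8) = 244.8
[6] 0.7(244.8) - 1.0(191.4) = -20.0
[7] 1.0(244.8) + 0.7(378.3) = 509.6
The largest value is 796.7 kN from combination 1.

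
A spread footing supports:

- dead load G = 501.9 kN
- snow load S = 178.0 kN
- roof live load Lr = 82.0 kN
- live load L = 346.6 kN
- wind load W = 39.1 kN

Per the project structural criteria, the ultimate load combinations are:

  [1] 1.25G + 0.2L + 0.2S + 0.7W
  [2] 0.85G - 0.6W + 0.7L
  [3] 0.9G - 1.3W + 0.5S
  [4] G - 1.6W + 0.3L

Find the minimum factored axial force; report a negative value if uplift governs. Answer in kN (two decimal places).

[1] 1.25(501.9) + 0.2(346.6) + 0.2(178.0) + 0.7(39.1) = 627.38 + 69.32 + 35.60 + 27.37 = 759.67
[2] 0.85(501.9) - 0.6(39.1) + 0.7(346.6) = 426.62 - 23.46 + 242.62 = 645.78
[3] 0.9(501.9) - 1.3(39.1) + 0.5(178.0) = 451.71 - 50.83 + 89.00 = 489.88
[4] 1.0(501.9) - 1.6(39.1) + 0.3(346.6) = 501.90 - 62.56 + 103.98 = 543.32
Combination 3 gives the minimum: 489.88 kN.

489.88 kN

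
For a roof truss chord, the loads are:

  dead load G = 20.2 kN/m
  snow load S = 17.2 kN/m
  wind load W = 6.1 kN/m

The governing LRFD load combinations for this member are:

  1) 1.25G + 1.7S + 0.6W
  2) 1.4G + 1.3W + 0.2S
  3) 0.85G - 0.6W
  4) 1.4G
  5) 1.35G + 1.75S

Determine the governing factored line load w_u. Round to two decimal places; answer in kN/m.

58.15 kN/m

1) 1.25(20.2) + 1.7(17.2) + 0.6(6.1) = 25.25 + 29.24 + 3.66 = 58.15
2) 1.4(20.2) + 1.3(6.1) + 0.2(17.2) = 28.28 + 7.93 + 3.44 = 39.65
3) 0.85(20.2) - 0.6(6.1) = 17.17 - 3.66 = 13.51
4) 1.4(20.2) = 28.28
5) 1.35(20.2) + 1.75(17.2) = 27.27 + 30.10 = 57.37
Maximum is from combination 1.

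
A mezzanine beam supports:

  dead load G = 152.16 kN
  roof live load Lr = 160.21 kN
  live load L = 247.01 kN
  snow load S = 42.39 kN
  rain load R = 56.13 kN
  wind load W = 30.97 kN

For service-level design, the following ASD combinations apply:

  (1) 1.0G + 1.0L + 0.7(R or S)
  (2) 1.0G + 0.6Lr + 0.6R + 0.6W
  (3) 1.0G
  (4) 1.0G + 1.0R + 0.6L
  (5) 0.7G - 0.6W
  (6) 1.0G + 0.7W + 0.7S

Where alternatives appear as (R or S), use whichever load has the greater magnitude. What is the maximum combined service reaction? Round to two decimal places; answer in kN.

438.46 kN

(R or S) → R = 56.13 kN.
(1) 1.0(152.16) + 1.0(247.01) + 0.7(56.13) = 438.46
(2) 1.0(152.16) + 0.6(160.21) + 0.6(56.13) + 0.6(30.97) = 300.55
(3) 1.0(152.16) = 152.16
(4) 1.0(152.16) + 1.0(56.13) + 0.6(247.01) = 356.50
(5) 0.7(152.16) - 0.6(30.97) = 87.93
(6) 1.0(152.16) + 0.7(30.97) + 0.7(42.39) = 203.51
The controlling combination is 1, giving 438.46 kN.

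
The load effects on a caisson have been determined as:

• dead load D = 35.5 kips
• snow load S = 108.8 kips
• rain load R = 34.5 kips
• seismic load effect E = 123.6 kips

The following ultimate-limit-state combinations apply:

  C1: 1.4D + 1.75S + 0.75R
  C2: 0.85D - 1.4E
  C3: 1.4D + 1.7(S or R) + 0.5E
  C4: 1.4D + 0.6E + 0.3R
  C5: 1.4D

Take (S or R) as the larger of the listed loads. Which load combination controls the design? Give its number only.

Combination 3

(S or R) → S = 108.8 kips.
C1: 1.4(35.5) + 1.75(108.8) + 0.75(34.5) = 266.0
C2: 0.85(35.5) - 1.4(123.6) = -142.9
C3: 1.4(35.5) + 1.7(108.8) + 0.5(123.6) = 296.5
C4: 1.4(35.5) + 0.6(123.6) + 0.3(34.5) = 134.2
C5: 1.4(35.5) = 49.7
The largest value is 296.5 kips from combination 3.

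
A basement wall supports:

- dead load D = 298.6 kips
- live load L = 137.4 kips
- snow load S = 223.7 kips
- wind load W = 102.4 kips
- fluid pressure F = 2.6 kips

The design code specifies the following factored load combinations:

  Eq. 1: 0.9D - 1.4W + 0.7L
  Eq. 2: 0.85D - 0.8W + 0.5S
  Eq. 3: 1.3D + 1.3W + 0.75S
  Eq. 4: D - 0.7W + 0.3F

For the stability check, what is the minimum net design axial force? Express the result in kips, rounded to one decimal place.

221.6 kips

Eq. 1: 0.9(298.6) - 1.4(102.4) + 0.7(137.4) = 221.6
Eq. 2: 0.85(298.6) - 0.8(102.4) + 0.5(223.7) = 283.7
Eq. 3: 1.3(298.6) + 1.3(102.4) + 0.75(223.7) = 689.1
Eq. 4: 1.0(298.6) - 0.7(102.4) + 0.3(2.6) = 227.7
Combination 1 gives the minimum: 221.6 kips.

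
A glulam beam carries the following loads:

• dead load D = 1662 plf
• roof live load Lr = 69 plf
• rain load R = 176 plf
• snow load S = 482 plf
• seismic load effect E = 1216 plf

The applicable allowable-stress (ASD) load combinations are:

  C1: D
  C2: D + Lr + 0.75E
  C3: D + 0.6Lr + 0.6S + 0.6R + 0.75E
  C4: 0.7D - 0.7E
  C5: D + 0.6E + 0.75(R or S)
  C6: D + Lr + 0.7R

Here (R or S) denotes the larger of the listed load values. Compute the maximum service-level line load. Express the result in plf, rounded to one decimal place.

(R or S) → S = 482 plf.
C1: 1.0(1662) = 1662.0
C2: 1.0(1662) + 1.0(69) + 0.75(1216) = 1662.0 + 69.0 + 912.0 = 2643.0
C3: 1.0(1662) + 0.6(69) + 0.6(482) + 0.6(176) + 0.75(1216) = 1662.0 + 41.4 + 289.2 + 105.6 + 912.0 = 3010.2
C4: 0.7(1662) - 0.7(1216) = 1163.4 - 851.2 = 312.2
C5: 1.0(1662) + 0.6(1216) + 0.75(482) = 1662.0 + 729.6 + 361.5 = 2753.1
C6: 1.0(1662) + 1.0(69) + 0.7(176) = 1662.0 + 69.0 + 123.2 = 1854.2
The controlling combination is 3, giving 3010.2 plf.

3010.2 plf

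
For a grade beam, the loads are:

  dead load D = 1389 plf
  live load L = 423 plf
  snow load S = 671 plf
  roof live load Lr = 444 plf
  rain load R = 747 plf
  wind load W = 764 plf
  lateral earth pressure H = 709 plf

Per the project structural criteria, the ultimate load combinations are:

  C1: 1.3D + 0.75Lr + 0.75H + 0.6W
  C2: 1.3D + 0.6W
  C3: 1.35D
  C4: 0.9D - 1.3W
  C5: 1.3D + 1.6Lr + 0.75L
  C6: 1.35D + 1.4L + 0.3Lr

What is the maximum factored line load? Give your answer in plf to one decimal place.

C1: 1.3(1389) + 0.75(444) + 0.75(709) + 0.6(764) = 3128.9
C2: 1.3(1389) + 0.6(764) = 2264.1
C3: 1.35(1389) = 1875.2
C4: 0.9(1389) - 1.3(764) = 256.9
C5: 1.3(1389) + 1.6(444) + 0.75(423) = 2833.4
C6: 1.35(1389) + 1.4(423) + 0.3(444) = 2600.6
Maximum is from combination 1.

3128.9 plf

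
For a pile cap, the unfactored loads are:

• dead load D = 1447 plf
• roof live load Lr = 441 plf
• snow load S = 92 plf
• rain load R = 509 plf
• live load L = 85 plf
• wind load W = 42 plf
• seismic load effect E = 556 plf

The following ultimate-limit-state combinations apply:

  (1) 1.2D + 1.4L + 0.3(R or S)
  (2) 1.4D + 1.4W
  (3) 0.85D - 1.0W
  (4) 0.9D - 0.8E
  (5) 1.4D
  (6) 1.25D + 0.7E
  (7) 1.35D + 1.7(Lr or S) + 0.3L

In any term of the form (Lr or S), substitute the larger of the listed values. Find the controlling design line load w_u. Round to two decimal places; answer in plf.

2728.65 plf

(R or S) → R = 509 plf; (Lr or S) → Lr = 441 plf.
(1) 1.2(1447) + 1.4(85) + 0.3(509) = 1736.40 + 119.00 + 152.70 = 2008.10
(2) 1.4(1447) + 1.4(42) = 2025.80 + 58.80 = 2084.60
(3) 0.85(1447) - 1.0(42) = 1229.95 - 42.00 = 1187.95
(4) 0.9(1447) - 0.8(556) = 1302.30 - 444.80 = 857.50
(5) 1.4(1447) = 2025.80
(6) 1.25(1447) + 0.7(556) = 1808.75 + 389.20 = 2197.95
(7) 1.35(1447) + 1.7(441) + 0.3(85) = 1953.45 + 749.70 + 25.50 = 2728.65
The controlling combination is 7, giving 2728.65 plf.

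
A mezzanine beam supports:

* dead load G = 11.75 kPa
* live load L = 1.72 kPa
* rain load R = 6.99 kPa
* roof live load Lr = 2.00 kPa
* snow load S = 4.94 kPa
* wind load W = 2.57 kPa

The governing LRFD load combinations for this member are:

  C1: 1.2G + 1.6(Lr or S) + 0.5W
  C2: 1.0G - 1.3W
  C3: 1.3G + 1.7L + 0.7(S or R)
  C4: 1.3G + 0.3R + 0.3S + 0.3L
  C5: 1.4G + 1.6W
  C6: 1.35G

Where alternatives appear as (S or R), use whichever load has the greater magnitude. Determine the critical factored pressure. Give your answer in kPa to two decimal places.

(Lr or S) → S = 4.94 kPa; (S or R) → R = 6.99 kPa.
C1: 1.2(11.75) + 1.6(4.94) + 0.5(2.57) = 23.29
C2: 1.0(11.75) - 1.3(2.57) = 8.41
C3: 1.3(11.75) + 1.7(1.72) + 0.7(6.99) = 23.09
C4: 1.3(11.75) + 0.3(6.99) + 0.3(4.94) + 0.3(1.72) = 19.37
C5: 1.4(11.75) + 1.6(2.57) = 20.56
C6: 1.35(11.75) = 15.86
The controlling combination is 1, giving 23.29 kPa.

23.29 kPa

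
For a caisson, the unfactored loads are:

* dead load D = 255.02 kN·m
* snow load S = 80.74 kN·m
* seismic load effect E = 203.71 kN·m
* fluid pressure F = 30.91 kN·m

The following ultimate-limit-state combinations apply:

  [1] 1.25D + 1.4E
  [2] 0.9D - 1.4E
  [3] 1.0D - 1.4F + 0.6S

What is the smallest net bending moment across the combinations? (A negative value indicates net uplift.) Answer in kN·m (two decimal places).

-55.68 kN·m

[1] 1.25(255.02) + 1.4(203.71) = 318.78 + 285.19 = 603.97
[2] 0.9(255.02) - 1.4(203.71) = -55.68
[3] 1.0(255.02) - 1.4(30.91) + 0.6(80.74) = 255.02 - 43.27 + 48.44 = 260.19
Combination 2 gives the minimum: -55.68 kN·m.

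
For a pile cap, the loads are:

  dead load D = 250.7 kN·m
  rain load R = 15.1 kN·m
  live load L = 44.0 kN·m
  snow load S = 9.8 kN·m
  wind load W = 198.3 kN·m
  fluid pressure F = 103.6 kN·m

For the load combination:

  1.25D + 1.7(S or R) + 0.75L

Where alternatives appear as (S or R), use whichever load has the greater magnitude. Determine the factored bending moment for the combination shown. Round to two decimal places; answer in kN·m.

372.05 kN·m

(S or R) → R = 15.1 kN·m.
1.25(250.7) + 1.7(15.1) + 0.75(44.0) = 313.38 + 25.67 + 33.00 = 372.05
M_u = 372.05 kN·m.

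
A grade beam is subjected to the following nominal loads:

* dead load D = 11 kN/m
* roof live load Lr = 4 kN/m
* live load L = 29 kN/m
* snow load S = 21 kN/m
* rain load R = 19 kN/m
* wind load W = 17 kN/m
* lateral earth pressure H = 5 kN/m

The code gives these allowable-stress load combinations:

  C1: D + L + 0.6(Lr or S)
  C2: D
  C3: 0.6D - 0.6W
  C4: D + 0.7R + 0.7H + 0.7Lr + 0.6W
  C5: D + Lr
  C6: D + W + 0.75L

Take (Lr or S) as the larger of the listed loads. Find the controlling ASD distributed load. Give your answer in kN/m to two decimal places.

52.60 kN/m

(Lr or S) → S = 21 kN/m.
C1: 1.0(11) + 1.0(29) + 0.6(21) = 11.00 + 29.00 + 12.60 = 52.60
C2: 1.0(11) = 11.00
C3: 0.6(11) - 0.6(17) = 6.60 - 10.20 = -3.60
C4: 1.0(11) + 0.7(19) + 0.7(5) + 0.7(4) + 0.6(17) = 11.00 + 13.30 + 3.50 + 2.80 + 10.20 = 40.80
C5: 1.0(11) + 1.0(4) = 11.00 + 4.00 = 15.00
C6: 1.0(11) + 1.0(17) + 0.75(29) = 11.00 + 17.00 + 21.75 = 49.75
Combination 1 governs: w = 52.60 kN/m.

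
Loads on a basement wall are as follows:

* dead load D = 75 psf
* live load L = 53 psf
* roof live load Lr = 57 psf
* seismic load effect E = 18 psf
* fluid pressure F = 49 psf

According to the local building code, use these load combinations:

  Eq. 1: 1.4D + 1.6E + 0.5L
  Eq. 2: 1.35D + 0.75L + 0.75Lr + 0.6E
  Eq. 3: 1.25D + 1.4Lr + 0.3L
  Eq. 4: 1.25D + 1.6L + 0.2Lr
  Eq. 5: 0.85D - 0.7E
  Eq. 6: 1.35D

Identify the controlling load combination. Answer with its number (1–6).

Combination 2

Eq. 1: 1.4(75) + 1.6(18) + 0.5(53) = 160.3
Eq. 2: 1.35(75) + 0.75(53) + 0.75(57) + 0.6(18) = 194.6
Eq. 3: 1.25(75) + 1.4(57) + 0.3(53) = 189.5
Eq. 4: 1.25(75) + 1.6(53) + 0.2(57) = 190.0
Eq. 5: 0.85(75) - 0.7(18) = 51.2
Eq. 6: 1.35(75) = 101.3
The largest value is 194.6 psf from combination 2.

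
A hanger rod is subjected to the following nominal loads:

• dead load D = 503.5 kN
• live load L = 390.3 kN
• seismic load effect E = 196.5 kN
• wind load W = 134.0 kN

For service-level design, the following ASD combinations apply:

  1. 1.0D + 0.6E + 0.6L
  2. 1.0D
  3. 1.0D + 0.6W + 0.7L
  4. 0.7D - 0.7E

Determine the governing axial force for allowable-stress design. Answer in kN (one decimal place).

857.1 kN

1. 1.0(503.5) + 0.6(196.5) + 0.6(390.3) = 503.5 + 117.9 + 234.2 = 855.6
2. 1.0(503.5) = 503.5
3. 1.0(503.5) + 0.6(134.0) + 0.7(390.3) = 503.5 + 80.4 + 273.2 = 857.1
4. 0.7(503.5) - 0.7(196.5) = 352.5 - 137.6 = 214.9
Combination 3 governs: N = 857.1 kN.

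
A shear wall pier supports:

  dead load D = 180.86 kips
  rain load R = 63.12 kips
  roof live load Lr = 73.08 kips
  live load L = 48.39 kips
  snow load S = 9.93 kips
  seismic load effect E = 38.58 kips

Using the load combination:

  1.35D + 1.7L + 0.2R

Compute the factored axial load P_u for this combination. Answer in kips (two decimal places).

339.05 kips

1.35(180.86) + 1.7(48.39) + 0.2(63.12) = 339.05
P_u = 339.05 kips.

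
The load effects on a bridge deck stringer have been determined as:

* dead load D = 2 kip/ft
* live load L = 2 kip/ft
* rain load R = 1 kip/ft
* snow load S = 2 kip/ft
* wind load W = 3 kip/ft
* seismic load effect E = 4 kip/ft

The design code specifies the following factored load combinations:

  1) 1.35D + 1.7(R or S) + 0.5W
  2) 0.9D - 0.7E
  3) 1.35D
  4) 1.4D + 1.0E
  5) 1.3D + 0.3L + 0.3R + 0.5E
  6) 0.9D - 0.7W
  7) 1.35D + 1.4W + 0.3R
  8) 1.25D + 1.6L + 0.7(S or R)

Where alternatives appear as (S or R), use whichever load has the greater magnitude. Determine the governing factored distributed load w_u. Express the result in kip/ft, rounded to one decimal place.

7.6 kip/ft

(R or S) → S = 2 kip/ft; (S or R) → S = 2 kip/ft.
1) 1.35(2) + 1.7(2) + 0.5(3) = 7.6
2) 0.9(2) - 0.7(4) = -1.0
3) 1.35(2) = 2.7
4) 1.4(2) + 1.0(4) = 6.8
5) 1.3(2) + 0.3(2) + 0.3(1) + 0.5(4) = 5.5
6) 0.9(2) - 0.7(3) = -0.3
7) 1.35(2) + 1.4(3) + 0.3(1) = 7.2
8) 1.25(2) + 1.6(2) + 0.7(2) = 7.1
The controlling combination is 1, giving 7.6 kip/ft.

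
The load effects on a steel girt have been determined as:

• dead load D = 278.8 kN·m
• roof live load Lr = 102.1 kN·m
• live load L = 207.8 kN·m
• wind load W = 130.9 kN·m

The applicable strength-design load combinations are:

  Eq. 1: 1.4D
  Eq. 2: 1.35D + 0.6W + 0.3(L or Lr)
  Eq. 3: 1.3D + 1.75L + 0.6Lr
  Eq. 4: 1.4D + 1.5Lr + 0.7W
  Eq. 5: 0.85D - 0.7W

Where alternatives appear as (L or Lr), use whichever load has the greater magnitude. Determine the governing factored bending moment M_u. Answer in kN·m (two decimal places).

787.35 kN·m

(L or Lr) → L = 207.8 kN·m.
Eq. 1: 1.4(278.8) = 390.32
Eq. 2: 1.35(278.8) + 0.6(130.9) + 0.3(207.8) = 517.26
Eq. 3: 1.3(278.8) + 1.75(207.8) + 0.6(102.1) = 787.35
Eq. 4: 1.4(278.8) + 1.5(102.1) + 0.7(130.9) = 635.10
Eq. 5: 0.85(278.8) - 0.7(130.9) = 145.35
The controlling combination is 3, giving 787.35 kN·m.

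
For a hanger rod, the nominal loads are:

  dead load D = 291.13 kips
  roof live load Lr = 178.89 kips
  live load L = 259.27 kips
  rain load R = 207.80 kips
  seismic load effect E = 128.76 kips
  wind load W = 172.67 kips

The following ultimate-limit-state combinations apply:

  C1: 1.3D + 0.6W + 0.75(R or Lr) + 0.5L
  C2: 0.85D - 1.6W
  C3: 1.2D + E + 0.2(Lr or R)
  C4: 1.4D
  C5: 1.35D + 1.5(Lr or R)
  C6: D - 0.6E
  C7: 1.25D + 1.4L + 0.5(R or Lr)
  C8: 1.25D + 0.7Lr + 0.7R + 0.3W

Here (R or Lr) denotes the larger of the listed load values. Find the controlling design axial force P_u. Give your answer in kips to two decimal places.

(R or Lr) → R = 207.80 kips; (Lr or R) → R = 207.80 kips.
C1: 1.3(291.13) + 0.6(172.67) + 0.75(207.80) + 0.5(259.27) = 378.47 + 103.60 + 155.85 + 129.64 = 767.56
C2: 0.85(291.13) - 1.6(172.67) = 247.46 - 276.27 = -28.81
C3: 1.2(291.13) + 1.0(128.76) + 0.2(207.80) = 349.36 + 128.76 + 41.56 = 519.68
C4: 1.4(291.13) = 407.58
C5: 1.35(291.13) + 1.5(207.80) = 393.03 + 311.70 = 704.73
C6: 1.0(291.13) - 0.6(128.76) = 291.13 - 77.26 = 213.87
C7: 1.25(291.13) + 1.4(259.27) + 0.5(207.80) = 363.91 + 362.98 + 103.90 = 830.79
C8: 1.25(291.13) + 0.7(178.89) + 0.7(207.80) + 0.3(172.67) = 686.40
The controlling combination is 7, giving 830.79 kips.

830.79 kips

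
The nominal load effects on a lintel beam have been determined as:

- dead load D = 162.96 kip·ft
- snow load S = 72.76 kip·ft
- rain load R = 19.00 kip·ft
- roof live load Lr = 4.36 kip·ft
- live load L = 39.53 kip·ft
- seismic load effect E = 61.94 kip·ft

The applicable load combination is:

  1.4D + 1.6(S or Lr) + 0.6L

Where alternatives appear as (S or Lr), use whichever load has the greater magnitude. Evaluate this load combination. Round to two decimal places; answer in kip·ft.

368.28 kip·ft

(S or Lr) → S = 72.76 kip·ft.
1.4(162.96) + 1.6(72.76) + 0.6(39.53) = 228.14 + 116.42 + 23.72 = 368.28
M_u = 368.28 kip·ft.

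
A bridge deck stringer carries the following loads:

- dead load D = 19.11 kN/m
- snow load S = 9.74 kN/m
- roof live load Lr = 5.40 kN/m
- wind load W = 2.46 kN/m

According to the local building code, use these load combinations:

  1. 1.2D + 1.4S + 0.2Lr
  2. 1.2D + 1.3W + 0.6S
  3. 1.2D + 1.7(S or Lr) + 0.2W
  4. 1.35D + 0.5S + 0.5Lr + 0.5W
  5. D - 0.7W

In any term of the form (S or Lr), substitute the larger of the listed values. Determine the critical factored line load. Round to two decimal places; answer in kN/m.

39.98 kN/m

(S or Lr) → S = 9.74 kN/m.
1. 1.2(19.11) + 1.4(9.74) + 0.2(5.40) = 22.93 + 13.64 + 1.08 = 37.65
2. 1.2(19.11) + 1.3(2.46) + 0.6(9.74) = 22.93 + 3.20 + 5.84 = 31.97
3. 1.2(19.11) + 1.7(9.74) + 0.2(2.46) = 22.93 + 16.56 + 0.49 = 39.98
4. 1.35(19.11) + 0.5(9.74) + 0.5(5.40) + 0.5(2.46) = 25.80 + 4.87 + 2.70 + 1.23 = 34.60
5. 1.0(19.11) - 0.7(2.46) = 19.11 - 1.72 = 17.39
The controlling combination is 3, giving 39.98 kN/m.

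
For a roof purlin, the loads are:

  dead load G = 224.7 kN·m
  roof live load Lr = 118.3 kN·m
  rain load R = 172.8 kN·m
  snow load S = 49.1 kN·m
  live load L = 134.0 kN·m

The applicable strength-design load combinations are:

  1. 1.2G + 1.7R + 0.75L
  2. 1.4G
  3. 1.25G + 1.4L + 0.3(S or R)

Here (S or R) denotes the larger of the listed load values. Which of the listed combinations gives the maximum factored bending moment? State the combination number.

(S or R) → R = 172.8 kN·m.
1. 1.2(224.7) + 1.7(172.8) + 0.75(134.0) = 663.9
2. 1.4(224.7) = 314.6
3. 1.25(224.7) + 1.4(134.0) + 0.3(172.8) = 520.3
The largest value is 663.9 kN·m from combination 1.

Combination 1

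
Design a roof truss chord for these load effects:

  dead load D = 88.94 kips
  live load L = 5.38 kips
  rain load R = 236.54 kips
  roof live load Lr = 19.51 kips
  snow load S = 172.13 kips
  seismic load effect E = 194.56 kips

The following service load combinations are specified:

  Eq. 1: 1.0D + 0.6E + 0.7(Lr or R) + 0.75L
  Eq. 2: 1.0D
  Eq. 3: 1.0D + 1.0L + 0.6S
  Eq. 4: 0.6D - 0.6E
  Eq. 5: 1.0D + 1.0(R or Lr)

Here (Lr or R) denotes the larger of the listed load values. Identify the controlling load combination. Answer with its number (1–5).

(Lr or R) → R = 236.54 kips; (R or Lr) → R = 236.54 kips.
Eq. 1: 1.0(88.94) + 0.6(194.56) + 0.7(236.54) + 0.75(5.38) = 375.29
Eq. 2: 1.0(88.94) = 88.94
Eq. 3: 1.0(88.94) + 1.0(5.38) + 0.6(172.13) = 88.94 + 5.38 + 103.28 = 197.60
Eq. 4: 0.6(88.94) - 0.6(194.56) = -63.37
Eq. 5: 1.0(88.94) + 1.0(236.54) = 88.94 + 236.54 = 325.48
The largest value is 375.29 kips from combination 1.

Combination 1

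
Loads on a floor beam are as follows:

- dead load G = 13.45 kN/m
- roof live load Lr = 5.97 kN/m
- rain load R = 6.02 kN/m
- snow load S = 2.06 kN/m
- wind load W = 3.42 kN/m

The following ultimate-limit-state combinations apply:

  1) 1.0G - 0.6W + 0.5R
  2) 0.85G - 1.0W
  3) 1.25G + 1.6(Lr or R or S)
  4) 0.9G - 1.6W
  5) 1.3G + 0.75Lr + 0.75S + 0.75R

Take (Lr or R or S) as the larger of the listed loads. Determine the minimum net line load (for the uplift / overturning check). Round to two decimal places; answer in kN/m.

(Lr or R or S) → R = 6.02 kN/m.
1) 1.0(13.45) - 0.6(3.42) + 0.5(6.02) = 13.45 - 2.05 + 3.01 = 14.41
2) 0.85(13.45) - 1.0(3.42) = 11.43 - 3.42 = 8.01
3) 1.25(13.45) + 1.6(6.02) = 16.81 + 9.63 = 26.44
4) 0.9(13.45) - 1.6(3.42) = 6.63
5) 1.3(13.45) + 0.75(5.97) + 0.75(2.06) + 0.75(6.02) = 28.02
Combination 4 gives the minimum: 6.63 kN/m.

6.63 kN/m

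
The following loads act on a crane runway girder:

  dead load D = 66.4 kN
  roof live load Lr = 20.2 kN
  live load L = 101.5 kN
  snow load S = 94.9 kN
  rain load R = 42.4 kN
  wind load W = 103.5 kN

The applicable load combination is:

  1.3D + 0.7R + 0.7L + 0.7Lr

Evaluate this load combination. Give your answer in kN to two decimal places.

1.3(66.4) + 0.7(42.4) + 0.7(101.5) + 0.7(20.2) = 86.32 + 29.68 + 71.05 + 14.14 = 201.19
P_u = 201.19 kN.

201.19 kN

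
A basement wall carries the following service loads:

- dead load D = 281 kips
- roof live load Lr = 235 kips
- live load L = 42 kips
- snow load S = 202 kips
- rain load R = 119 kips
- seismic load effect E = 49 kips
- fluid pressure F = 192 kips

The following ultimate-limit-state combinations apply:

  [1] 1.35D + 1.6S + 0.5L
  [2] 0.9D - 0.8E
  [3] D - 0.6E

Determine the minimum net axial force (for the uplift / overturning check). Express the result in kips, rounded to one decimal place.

213.7 kips

[1] 1.35(281) + 1.6(202) + 0.5(42) = 379.4 + 323.2 + 21.0 = 723.6
[2] 0.9(281) - 0.8(49) = 252.9 - 39.2 = 213.7
[3] 1.0(281) - 0.6(49) = 281.0 - 29.4 = 251.6
Combination 2 gives the minimum: 213.7 kips.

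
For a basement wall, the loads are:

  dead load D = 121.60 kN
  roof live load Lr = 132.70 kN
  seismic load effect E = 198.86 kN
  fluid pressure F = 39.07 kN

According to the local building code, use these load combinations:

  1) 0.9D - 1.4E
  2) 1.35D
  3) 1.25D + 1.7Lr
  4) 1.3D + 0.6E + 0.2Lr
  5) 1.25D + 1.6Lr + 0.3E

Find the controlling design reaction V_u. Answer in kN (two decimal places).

423.98 kN

1) 0.9(121.60) - 1.4(198.86) = 109.44 - 278.40 = -168.96
2) 1.35(121.60) = 164.16
3) 1.25(121.60) + 1.7(132.70) = 152.00 + 225.59 = 377.59
4) 1.3(121.60) + 0.6(198.86) + 0.2(132.70) = 158.08 + 119.32 + 26.54 = 303.94
5) 1.25(121.60) + 1.6(132.70) + 0.3(198.86) = 152.00 + 212.32 + 59.66 = 423.98
Maximum is from combination 5.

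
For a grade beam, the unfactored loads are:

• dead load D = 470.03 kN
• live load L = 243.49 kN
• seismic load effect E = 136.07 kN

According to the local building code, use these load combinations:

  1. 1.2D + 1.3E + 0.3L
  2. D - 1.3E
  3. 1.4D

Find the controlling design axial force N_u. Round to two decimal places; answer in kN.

1. 1.2(470.03) + 1.3(136.07) + 0.3(243.49) = 813.97
2. 1.0(470.03) - 1.3(136.07) = 470.03 - 176.89 = 293.14
3. 1.4(470.03) = 658.04
The controlling combination is 1, giving 813.97 kN.

813.97 kN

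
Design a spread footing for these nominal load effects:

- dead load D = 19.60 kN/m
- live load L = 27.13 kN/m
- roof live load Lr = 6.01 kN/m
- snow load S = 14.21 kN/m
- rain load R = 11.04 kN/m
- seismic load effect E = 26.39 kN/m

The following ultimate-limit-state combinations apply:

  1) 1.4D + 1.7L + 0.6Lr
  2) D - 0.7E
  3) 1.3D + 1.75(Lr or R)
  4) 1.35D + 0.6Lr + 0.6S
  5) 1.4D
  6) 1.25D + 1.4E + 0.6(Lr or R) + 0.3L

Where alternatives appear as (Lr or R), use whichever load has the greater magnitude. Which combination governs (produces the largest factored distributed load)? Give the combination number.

Combination 1

(Lr or R) → R = 11.04 kN/m.
1) 1.4(19.60) + 1.7(27.13) + 0.6(6.01) = 77.17
2) 1.0(19.60) - 0.7(26.39) = 1.13
3) 1.3(19.60) + 1.75(11.04) = 44.80
4) 1.35(19.60) + 0.6(6.01) + 0.6(14.21) = 38.59
5) 1.4(19.60) = 27.44
6) 1.25(19.60) + 1.4(26.39) + 0.6(11.04) + 0.3(27.13) = 76.21
The largest value is 77.17 kN/m from combination 1.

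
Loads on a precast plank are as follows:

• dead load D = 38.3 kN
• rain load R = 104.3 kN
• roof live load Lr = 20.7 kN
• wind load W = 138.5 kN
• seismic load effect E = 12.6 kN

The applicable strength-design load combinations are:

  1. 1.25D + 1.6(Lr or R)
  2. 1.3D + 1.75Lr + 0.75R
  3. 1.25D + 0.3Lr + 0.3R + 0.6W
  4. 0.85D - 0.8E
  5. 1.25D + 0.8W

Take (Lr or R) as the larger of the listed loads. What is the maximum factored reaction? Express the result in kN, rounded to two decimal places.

(Lr or R) → R = 104.3 kN.
1. 1.25(38.3) + 1.6(104.3) = 47.88 + 166.88 = 214.76
2. 1.3(38.3) + 1.75(20.7) + 0.75(104.3) = 164.24
3. 1.25(38.3) + 0.3(20.7) + 0.3(104.3) + 0.6(138.5) = 47.88 + 6.21 + 31.29 + 83.10 = 168.48
4. 0.85(38.3) - 0.8(12.6) = 32.56 - 10.08 = 22.48
5. 1.25(38.3) + 0.8(138.5) = 47.88 + 110.80 = 158.68
The controlling combination is 1, giving 214.76 kN.

214.76 kN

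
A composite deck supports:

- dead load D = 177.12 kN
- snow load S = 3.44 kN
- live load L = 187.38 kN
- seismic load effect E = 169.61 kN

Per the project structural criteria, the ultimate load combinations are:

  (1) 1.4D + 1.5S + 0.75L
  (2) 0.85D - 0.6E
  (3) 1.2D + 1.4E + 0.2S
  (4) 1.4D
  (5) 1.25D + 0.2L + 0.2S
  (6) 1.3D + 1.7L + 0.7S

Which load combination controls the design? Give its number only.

(1) 1.4(177.12) + 1.5(3.44) + 0.75(187.38) = 393.66
(2) 0.85(177.12) - 0.6(169.61) = 48.79
(3) 1.2(177.12) + 1.4(169.61) + 0.2(3.44) = 450.69
(4) 1.4(177.12) = 247.97
(5) 1.25(177.12) + 0.2(187.38) + 0.2(3.44) = 259.56
(6) 1.3(177.12) + 1.7(187.38) + 0.7(3.44) = 551.21
The largest value is 551.21 kN from combination 6.

Combination 6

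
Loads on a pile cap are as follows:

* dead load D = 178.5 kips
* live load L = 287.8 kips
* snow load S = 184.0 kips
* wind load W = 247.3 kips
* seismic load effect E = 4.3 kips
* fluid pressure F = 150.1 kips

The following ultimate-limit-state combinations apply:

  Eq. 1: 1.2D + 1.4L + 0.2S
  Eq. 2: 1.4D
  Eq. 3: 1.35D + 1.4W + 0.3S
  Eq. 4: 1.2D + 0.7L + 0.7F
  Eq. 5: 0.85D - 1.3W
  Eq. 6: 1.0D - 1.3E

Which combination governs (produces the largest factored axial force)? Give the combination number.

Eq. 1: 1.2(178.5) + 1.4(287.8) + 0.2(184.0) = 214.20 + 402.92 + 36.80 = 653.92
Eq. 2: 1.4(178.5) = 249.90
Eq. 3: 1.35(178.5) + 1.4(247.3) + 0.3(184.0) = 240.98 + 346.22 + 55.20 = 642.40
Eq. 4: 1.2(178.5) + 0.7(287.8) + 0.7(150.1) = 214.20 + 201.46 + 105.07 = 520.73
Eq. 5: 0.85(178.5) - 1.3(247.3) = -169.77
Eq. 6: 1.0(178.5) - 1.3(4.3) = 178.50 - 5.59 = 172.91
The largest value is 653.92 kips from combination 1.

Combination 1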